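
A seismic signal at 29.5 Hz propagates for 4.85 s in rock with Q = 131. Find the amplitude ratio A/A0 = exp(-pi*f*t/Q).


pi*f*t/Q = pi*29.5*4.85/131 = 3.431171
A/A0 = exp(-3.431171) = 0.032349

0.032349


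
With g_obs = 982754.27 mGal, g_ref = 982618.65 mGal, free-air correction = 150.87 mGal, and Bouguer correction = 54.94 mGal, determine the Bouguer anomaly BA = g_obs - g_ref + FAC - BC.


BA = g_obs - g_ref + FAC - BC
= 982754.27 - 982618.65 + 150.87 - 54.94
= 231.55 mGal

231.55


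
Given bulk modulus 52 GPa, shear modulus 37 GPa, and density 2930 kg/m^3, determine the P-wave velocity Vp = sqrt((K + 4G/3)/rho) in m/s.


First compute the effective modulus:
K + 4G/3 = 52e9 + 4*37e9/3 = 101333333333.33 Pa
Then divide by density:
101333333333.33 / 2930 = 34584755.4039 Pa/(kg/m^3)
Take the square root:
Vp = sqrt(34584755.4039) = 5880.88 m/s

5880.88


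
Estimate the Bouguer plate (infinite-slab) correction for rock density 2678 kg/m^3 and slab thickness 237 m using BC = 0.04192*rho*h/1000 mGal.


BC = 0.04192 * rho * h / 1000
= 0.04192 * 2678 * 237 / 1000
= 26.606 mGal

26.606


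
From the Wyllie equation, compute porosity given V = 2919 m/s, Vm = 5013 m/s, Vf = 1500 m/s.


1/V - 1/Vm = 1/2919 - 1/5013 = 0.0001431
1/Vf - 1/Vm = 1/1500 - 1/5013 = 0.00046719
phi = 0.0001431 / 0.00046719 = 0.3063

0.3063


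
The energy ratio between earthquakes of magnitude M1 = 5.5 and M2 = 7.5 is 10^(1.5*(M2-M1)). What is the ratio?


M2 - M1 = 7.5 - 5.5 = 2.0
1.5 * 2.0 = 3.0
ratio = 10^3.0 = 1000.0

1000.0


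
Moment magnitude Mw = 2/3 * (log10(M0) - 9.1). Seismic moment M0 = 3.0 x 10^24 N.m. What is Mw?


log10(M0) = log10(3.0 x 10^24) = 24.4771
Mw = 2/3 * (24.4771 - 9.1)
= 2/3 * 15.3771
= 10.25

10.25


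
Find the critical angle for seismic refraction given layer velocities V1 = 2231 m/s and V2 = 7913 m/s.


V1/V2 = 2231/7913 = 0.281941
theta_c = arcsin(0.281941) = 16.3761 degrees

16.3761


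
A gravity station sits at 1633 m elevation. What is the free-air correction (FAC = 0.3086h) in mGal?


FAC = 0.3086 * h
= 0.3086 * 1633
= 503.9438 mGal

503.9438


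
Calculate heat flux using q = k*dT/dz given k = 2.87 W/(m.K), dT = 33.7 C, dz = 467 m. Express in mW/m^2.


q = k * dT / dz * 1000
= 2.87 * 33.7 / 467 * 1000
= 0.207107 * 1000
= 207.1071 mW/m^2

207.1071


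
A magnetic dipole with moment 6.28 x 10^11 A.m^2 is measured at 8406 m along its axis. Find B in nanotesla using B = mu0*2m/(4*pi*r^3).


m = 6.28 x 10^11 = 628000000000 A.m^2
2m = 1256000000000 A.m^2
r^3 = 8406^3 = 593974987416
B = (4pi*10^-7) * 1256000000000 / (4*pi * 593974987416) * 1e9
= 1578336.149164 / 7464109827528.78 * 1e9
= 211.4567 nT

211.4567


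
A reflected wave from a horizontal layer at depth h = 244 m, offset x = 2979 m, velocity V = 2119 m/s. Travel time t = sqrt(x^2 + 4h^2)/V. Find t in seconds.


x^2 + 4h^2 = 2979^2 + 4*244^2 = 8874441 + 238144 = 9112585
sqrt(9112585) = 3018.7058
t = 3018.7058 / 2119 = 1.4246 s

1.4246


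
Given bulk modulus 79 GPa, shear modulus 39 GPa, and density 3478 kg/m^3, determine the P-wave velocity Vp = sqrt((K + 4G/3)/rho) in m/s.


First compute the effective modulus:
K + 4G/3 = 79e9 + 4*39e9/3 = 131000000000.0 Pa
Then divide by density:
131000000000.0 / 3478 = 37665324.8994 Pa/(kg/m^3)
Take the square root:
Vp = sqrt(37665324.8994) = 6137.21 m/s

6137.21


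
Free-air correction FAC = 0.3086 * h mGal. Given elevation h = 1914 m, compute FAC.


FAC = 0.3086 * h
= 0.3086 * 1914
= 590.6604 mGal

590.6604


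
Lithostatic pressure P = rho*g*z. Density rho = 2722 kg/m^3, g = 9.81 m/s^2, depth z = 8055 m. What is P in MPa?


P = rho * g * z / 1e6
= 2722 * 9.81 * 8055 / 1e6
= 215091215.1 / 1e6
= 215.0912 MPa

215.0912


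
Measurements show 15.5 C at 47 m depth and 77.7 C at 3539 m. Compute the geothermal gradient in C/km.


dT = 77.7 - 15.5 = 62.2 C
dz = 3539 - 47 = 3492 m
gradient = dT/dz * 1000 = 62.2/3492 * 1000 = 17.8121 C/km

17.8121


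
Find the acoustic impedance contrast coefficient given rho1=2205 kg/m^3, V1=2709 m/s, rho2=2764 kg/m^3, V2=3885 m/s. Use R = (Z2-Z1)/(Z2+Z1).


Z1 = 2205 * 2709 = 5973345
Z2 = 2764 * 3885 = 10738140
R = (10738140 - 5973345) / (10738140 + 5973345) = 4764795 / 16711485 = 0.2851

0.2851


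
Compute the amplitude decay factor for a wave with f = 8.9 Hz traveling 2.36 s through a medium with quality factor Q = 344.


pi*f*t/Q = pi*8.9*2.36/344 = 0.19182
A/A0 = exp(-0.19182) = 0.825456

0.825456


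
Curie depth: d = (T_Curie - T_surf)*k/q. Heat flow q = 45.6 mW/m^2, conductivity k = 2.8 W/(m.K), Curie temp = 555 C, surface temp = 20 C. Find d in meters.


T_Curie - T_surf = 555 - 20 = 535 C
Convert q to W/m^2: 45.6 mW/m^2 = 0.0456 W/m^2
d = 535 * 2.8 / 0.0456 = 32850.88 m

32850.88


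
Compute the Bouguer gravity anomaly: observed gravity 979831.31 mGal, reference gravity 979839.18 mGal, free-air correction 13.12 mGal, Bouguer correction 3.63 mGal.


BA = g_obs - g_ref + FAC - BC
= 979831.31 - 979839.18 + 13.12 - 3.63
= 1.62 mGal

1.62


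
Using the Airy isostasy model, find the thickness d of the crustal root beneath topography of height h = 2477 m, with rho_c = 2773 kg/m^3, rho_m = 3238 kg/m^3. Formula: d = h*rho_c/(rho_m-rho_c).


rho_m - rho_c = 3238 - 2773 = 465
d = 2477 * 2773 / 465
= 6868721 / 465
= 14771.44 m

14771.44


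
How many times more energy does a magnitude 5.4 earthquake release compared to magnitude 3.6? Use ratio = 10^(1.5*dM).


M2 - M1 = 5.4 - 3.6 = 1.8
1.5 * 1.8 = 2.7
ratio = 10^2.7 = 501.19

501.19


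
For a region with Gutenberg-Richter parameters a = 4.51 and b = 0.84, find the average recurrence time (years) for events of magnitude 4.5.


log10(N) = 4.51 - 0.84*4.5 = 0.73
N = 10^0.73 = 5.370318
T = 1/N = 1/5.370318 = 0.1862 years

0.1862


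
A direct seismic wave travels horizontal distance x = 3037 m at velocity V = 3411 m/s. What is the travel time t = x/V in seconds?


t = x / V
= 3037 / 3411
= 0.8904 s

0.8904


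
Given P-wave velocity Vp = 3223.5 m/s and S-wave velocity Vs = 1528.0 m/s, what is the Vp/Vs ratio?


Vp/Vs = 3223.5 / 1528.0
= 2.1096

2.1096


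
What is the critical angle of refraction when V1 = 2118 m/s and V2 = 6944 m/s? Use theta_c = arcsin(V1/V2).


V1/V2 = 2118/6944 = 0.305012
theta_c = arcsin(0.305012) = 17.7589 degrees

17.7589


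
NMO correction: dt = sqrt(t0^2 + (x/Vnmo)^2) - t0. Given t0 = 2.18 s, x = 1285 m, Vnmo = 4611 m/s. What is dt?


x/Vnmo = 1285/4611 = 0.278681
(x/Vnmo)^2 = 0.077663
t0^2 = 4.7524
sqrt(4.7524 + 0.077663) = 2.197741
dt = 2.197741 - 2.18 = 0.017741

0.017741


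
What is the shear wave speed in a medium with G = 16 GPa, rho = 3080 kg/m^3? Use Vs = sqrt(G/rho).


Convert G to Pa: G = 16e9 Pa
Compute G/rho = 16e9 / 3080 = 5194805.1948
Vs = sqrt(5194805.1948) = 2279.21 m/s

2279.21


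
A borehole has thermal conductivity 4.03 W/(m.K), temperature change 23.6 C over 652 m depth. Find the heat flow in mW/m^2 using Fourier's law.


q = k * dT / dz * 1000
= 4.03 * 23.6 / 652 * 1000
= 0.145871 * 1000
= 145.8712 mW/m^2

145.8712


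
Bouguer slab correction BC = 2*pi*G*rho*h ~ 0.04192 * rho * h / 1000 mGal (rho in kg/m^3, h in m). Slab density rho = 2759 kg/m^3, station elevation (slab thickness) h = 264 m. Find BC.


BC = 0.04192 * rho * h / 1000
= 0.04192 * 2759 * 264 / 1000
= 30.5335 mGal

30.5335


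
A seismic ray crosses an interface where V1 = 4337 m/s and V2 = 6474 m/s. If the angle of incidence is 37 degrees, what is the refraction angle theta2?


sin(theta1) = sin(37 deg) = 0.601815
sin(theta2) = V2/V1 * sin(theta1) = 6474/4337 * 0.601815 = 0.898352
theta2 = arcsin(0.898352) = 63.9422 degrees

63.9422


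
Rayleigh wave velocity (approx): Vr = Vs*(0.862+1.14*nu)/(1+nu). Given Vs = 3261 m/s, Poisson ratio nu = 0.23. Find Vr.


Numerator factor = 0.862 + 1.14*0.23 = 1.1242
Denominator = 1 + 0.23 = 1.23
Vr = 3261 * 1.1242 / 1.23 = 2980.5 m/s

2980.5


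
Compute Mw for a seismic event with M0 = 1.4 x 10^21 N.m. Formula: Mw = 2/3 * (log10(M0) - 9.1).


log10(M0) = log10(1.4 x 10^21) = 21.1461
Mw = 2/3 * (21.1461 - 9.1)
= 2/3 * 12.0461
= 8.03

8.03


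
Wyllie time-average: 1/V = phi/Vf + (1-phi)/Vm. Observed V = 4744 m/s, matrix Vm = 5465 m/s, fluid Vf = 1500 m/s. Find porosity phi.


1/V - 1/Vm = 1/4744 - 1/5465 = 2.781e-05
1/Vf - 1/Vm = 1/1500 - 1/5465 = 0.00048368
phi = 2.781e-05 / 0.00048368 = 0.0575

0.0575


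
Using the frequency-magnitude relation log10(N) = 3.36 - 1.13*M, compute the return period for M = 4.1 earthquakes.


log10(N) = 3.36 - 1.13*4.1 = -1.273
N = 10^-1.273 = 0.053333
T = 1/N = 1/0.053333 = 18.7499 years

18.7499


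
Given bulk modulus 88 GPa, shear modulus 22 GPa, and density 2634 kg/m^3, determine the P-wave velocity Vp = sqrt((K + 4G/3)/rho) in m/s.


First compute the effective modulus:
K + 4G/3 = 88e9 + 4*22e9/3 = 117333333333.33 Pa
Then divide by density:
117333333333.33 / 2634 = 44545684.6368 Pa/(kg/m^3)
Take the square root:
Vp = sqrt(44545684.6368) = 6674.26 m/s

6674.26


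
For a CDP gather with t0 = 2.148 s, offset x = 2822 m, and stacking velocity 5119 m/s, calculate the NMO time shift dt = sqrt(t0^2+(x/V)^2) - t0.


x/Vnmo = 2822/5119 = 0.55128
(x/Vnmo)^2 = 0.303909
t0^2 = 4.613904
sqrt(4.613904 + 0.303909) = 2.217614
dt = 2.217614 - 2.148 = 0.069614

0.069614


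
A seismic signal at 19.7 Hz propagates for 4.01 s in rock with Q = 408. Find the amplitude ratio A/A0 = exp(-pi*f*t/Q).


pi*f*t/Q = pi*19.7*4.01/408 = 0.608275
A/A0 = exp(-0.608275) = 0.544289

0.544289


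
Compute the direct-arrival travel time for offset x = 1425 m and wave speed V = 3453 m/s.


t = x / V
= 1425 / 3453
= 0.4127 s

0.4127


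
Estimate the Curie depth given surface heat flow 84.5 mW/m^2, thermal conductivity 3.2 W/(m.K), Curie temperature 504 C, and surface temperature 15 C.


T_Curie - T_surf = 504 - 15 = 489 C
Convert q to W/m^2: 84.5 mW/m^2 = 0.0845 W/m^2
d = 489 * 3.2 / 0.0845 = 18518.34 m

18518.34


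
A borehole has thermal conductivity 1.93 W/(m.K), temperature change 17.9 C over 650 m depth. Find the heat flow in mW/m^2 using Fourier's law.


q = k * dT / dz * 1000
= 1.93 * 17.9 / 650 * 1000
= 0.053149 * 1000
= 53.1492 mW/m^2

53.1492


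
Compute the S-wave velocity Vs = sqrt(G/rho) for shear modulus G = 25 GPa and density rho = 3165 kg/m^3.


Convert G to Pa: G = 25e9 Pa
Compute G/rho = 25e9 / 3165 = 7898894.1548
Vs = sqrt(7898894.1548) = 2810.5 m/s

2810.5


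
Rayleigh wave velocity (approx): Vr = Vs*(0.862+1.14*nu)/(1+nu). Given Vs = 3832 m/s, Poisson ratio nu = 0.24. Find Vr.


Numerator factor = 0.862 + 1.14*0.24 = 1.1356
Denominator = 1 + 0.24 = 1.24
Vr = 3832 * 1.1356 / 1.24 = 3509.37 m/s

3509.37


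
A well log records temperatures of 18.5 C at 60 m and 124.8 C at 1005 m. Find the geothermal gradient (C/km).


dT = 124.8 - 18.5 = 106.3 C
dz = 1005 - 60 = 945 m
gradient = dT/dz * 1000 = 106.3/945 * 1000 = 112.4868 C/km

112.4868


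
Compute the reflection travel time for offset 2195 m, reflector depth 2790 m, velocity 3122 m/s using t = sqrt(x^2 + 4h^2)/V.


x^2 + 4h^2 = 2195^2 + 4*2790^2 = 4818025 + 31136400 = 35954425
sqrt(35954425) = 5996.2009
t = 5996.2009 / 3122 = 1.9206 s

1.9206


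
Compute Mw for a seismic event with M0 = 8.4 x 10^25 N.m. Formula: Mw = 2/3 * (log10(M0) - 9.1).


log10(M0) = log10(8.4 x 10^25) = 25.9243
Mw = 2/3 * (25.9243 - 9.1)
= 2/3 * 16.8243
= 11.22

11.22


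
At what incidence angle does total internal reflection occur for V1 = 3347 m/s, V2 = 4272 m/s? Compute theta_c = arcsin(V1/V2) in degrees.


V1/V2 = 3347/4272 = 0.783474
theta_c = arcsin(0.783474) = 51.5797 degrees

51.5797


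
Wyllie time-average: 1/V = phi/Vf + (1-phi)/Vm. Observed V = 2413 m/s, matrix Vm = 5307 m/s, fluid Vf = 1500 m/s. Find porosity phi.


1/V - 1/Vm = 1/2413 - 1/5307 = 0.00022599
1/Vf - 1/Vm = 1/1500 - 1/5307 = 0.00047824
phi = 0.00022599 / 0.00047824 = 0.4726

0.4726


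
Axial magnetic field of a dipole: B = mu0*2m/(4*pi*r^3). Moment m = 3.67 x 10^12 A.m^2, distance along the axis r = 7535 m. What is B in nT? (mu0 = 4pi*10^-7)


m = 3.67 x 10^12 = 3670000000000 A.m^2
2m = 7340000000000 A.m^2
r^3 = 7535^3 = 427808855375
B = (4pi*10^-7) * 7340000000000 / (4*pi * 427808855375) * 1e9
= 9223716.03094 / 5376004628747.03 * 1e9
= 1715.7195 nT

1715.7195


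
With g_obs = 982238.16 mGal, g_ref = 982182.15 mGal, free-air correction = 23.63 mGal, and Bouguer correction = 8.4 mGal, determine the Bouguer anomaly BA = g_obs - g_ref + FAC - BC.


BA = g_obs - g_ref + FAC - BC
= 982238.16 - 982182.15 + 23.63 - 8.4
= 71.24 mGal

71.24


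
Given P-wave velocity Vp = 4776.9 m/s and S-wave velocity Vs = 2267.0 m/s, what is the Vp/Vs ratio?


Vp/Vs = 4776.9 / 2267.0
= 2.1071

2.1071


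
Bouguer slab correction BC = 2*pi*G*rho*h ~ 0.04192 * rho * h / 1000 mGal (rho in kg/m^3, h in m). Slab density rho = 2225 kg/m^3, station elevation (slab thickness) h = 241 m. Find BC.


BC = 0.04192 * rho * h / 1000
= 0.04192 * 2225 * 241 / 1000
= 22.4786 mGal

22.4786


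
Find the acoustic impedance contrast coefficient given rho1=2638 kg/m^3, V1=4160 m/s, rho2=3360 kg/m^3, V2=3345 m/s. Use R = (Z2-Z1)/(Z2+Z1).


Z1 = 2638 * 4160 = 10974080
Z2 = 3360 * 3345 = 11239200
R = (11239200 - 10974080) / (11239200 + 10974080) = 265120 / 22213280 = 0.0119

0.0119


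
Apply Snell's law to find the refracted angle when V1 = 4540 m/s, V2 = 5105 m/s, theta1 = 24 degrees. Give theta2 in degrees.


sin(theta1) = sin(24 deg) = 0.406737
sin(theta2) = V2/V1 * sin(theta1) = 5105/4540 * 0.406737 = 0.457355
theta2 = arcsin(0.457355) = 27.2165 degrees

27.2165


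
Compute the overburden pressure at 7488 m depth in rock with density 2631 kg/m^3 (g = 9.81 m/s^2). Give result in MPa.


P = rho * g * z / 1e6
= 2631 * 9.81 * 7488 / 1e6
= 193266103.68 / 1e6
= 193.2661 MPa

193.2661


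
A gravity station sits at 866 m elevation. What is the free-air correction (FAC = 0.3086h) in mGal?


FAC = 0.3086 * h
= 0.3086 * 866
= 267.2476 mGal

267.2476


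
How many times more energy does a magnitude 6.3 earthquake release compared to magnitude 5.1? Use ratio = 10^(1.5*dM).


M2 - M1 = 6.3 - 5.1 = 1.2
1.5 * 1.2 = 1.8
ratio = 10^1.8 = 63.1

63.1


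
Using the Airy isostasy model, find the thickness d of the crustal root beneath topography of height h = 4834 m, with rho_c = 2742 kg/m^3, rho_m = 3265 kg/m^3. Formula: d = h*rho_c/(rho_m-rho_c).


rho_m - rho_c = 3265 - 2742 = 523
d = 4834 * 2742 / 523
= 13254828 / 523
= 25343.84 m

25343.84


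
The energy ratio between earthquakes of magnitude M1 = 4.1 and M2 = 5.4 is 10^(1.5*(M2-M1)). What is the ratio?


M2 - M1 = 5.4 - 4.1 = 1.3
1.5 * 1.3 = 1.95
ratio = 10^1.95 = 89.13

89.13


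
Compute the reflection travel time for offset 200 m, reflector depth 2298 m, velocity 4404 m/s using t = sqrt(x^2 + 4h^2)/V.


x^2 + 4h^2 = 200^2 + 4*2298^2 = 40000 + 21123216 = 21163216
sqrt(21163216) = 4600.3496
t = 4600.3496 / 4404 = 1.0446 s

1.0446


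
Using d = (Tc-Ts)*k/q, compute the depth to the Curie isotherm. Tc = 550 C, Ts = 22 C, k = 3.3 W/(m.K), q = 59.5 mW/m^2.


T_Curie - T_surf = 550 - 22 = 528 C
Convert q to W/m^2: 59.5 mW/m^2 = 0.0595 W/m^2
d = 528 * 3.3 / 0.0595 = 29284.03 m

29284.03


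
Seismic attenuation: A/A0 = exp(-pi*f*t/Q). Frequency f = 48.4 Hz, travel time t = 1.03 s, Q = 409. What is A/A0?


pi*f*t/Q = pi*48.4*1.03/409 = 0.382921
A/A0 = exp(-0.382921) = 0.681867

0.681867


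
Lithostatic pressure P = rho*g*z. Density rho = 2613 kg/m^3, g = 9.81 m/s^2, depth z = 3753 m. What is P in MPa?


P = rho * g * z / 1e6
= 2613 * 9.81 * 3753 / 1e6
= 96202638.09 / 1e6
= 96.2026 MPa

96.2026


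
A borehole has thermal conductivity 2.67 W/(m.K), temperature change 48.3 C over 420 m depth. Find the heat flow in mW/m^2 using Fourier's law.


q = k * dT / dz * 1000
= 2.67 * 48.3 / 420 * 1000
= 0.30705 * 1000
= 307.05 mW/m^2

307.05


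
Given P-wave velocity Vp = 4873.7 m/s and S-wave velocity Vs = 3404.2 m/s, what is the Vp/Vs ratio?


Vp/Vs = 4873.7 / 3404.2
= 1.4317

1.4317


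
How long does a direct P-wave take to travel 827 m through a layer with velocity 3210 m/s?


t = x / V
= 827 / 3210
= 0.2576 s

0.2576


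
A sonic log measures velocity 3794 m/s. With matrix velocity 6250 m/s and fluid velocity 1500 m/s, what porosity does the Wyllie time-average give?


1/V - 1/Vm = 1/3794 - 1/6250 = 0.00010357
1/Vf - 1/Vm = 1/1500 - 1/6250 = 0.00050667
phi = 0.00010357 / 0.00050667 = 0.2044

0.2044


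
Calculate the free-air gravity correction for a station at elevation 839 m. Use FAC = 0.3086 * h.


FAC = 0.3086 * h
= 0.3086 * 839
= 258.9154 mGal

258.9154


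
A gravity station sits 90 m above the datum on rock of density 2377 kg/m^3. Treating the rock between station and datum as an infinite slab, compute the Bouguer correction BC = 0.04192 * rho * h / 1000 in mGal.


BC = 0.04192 * rho * h / 1000
= 0.04192 * 2377 * 90 / 1000
= 8.9679 mGal

8.9679


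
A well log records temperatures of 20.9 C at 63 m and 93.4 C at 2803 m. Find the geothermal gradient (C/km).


dT = 93.4 - 20.9 = 72.5 C
dz = 2803 - 63 = 2740 m
gradient = dT/dz * 1000 = 72.5/2740 * 1000 = 26.4599 C/km

26.4599


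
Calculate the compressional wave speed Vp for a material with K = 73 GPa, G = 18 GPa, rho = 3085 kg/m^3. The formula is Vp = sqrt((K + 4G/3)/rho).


First compute the effective modulus:
K + 4G/3 = 73e9 + 4*18e9/3 = 97000000000.0 Pa
Then divide by density:
97000000000.0 / 3085 = 31442463.5332 Pa/(kg/m^3)
Take the square root:
Vp = sqrt(31442463.5332) = 5607.36 m/s

5607.36


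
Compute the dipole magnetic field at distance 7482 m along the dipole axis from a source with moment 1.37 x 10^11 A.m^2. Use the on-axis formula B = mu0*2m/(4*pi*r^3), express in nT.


m = 1.37 x 10^11 = 137000000000 A.m^2
2m = 274000000000 A.m^2
r^3 = 7482^3 = 418844784168
B = (4pi*10^-7) * 274000000000 / (4*pi * 418844784168) * 1e9
= 344318.554833 / 5263358787746.37 * 1e9
= 65.418 nT

65.418


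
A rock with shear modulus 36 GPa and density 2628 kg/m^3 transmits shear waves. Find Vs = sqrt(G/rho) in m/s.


Convert G to Pa: G = 36e9 Pa
Compute G/rho = 36e9 / 2628 = 13698630.137
Vs = sqrt(13698630.137) = 3701.17 m/s

3701.17


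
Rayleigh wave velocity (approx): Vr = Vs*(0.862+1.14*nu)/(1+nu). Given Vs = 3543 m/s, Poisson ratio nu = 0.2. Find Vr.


Numerator factor = 0.862 + 1.14*0.2 = 1.09
Denominator = 1 + 0.2 = 1.2
Vr = 3543 * 1.09 / 1.2 = 3218.22 m/s

3218.22


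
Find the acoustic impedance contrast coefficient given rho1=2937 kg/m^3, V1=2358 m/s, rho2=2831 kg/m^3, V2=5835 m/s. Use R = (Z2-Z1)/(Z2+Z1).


Z1 = 2937 * 2358 = 6925446
Z2 = 2831 * 5835 = 16518885
R = (16518885 - 6925446) / (16518885 + 6925446) = 9593439 / 23444331 = 0.4092

0.4092


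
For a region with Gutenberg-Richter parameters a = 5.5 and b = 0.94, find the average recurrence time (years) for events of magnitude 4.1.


log10(N) = 5.5 - 0.94*4.1 = 1.646
N = 10^1.646 = 44.258837
T = 1/N = 1/44.258837 = 0.0226 years

0.0226


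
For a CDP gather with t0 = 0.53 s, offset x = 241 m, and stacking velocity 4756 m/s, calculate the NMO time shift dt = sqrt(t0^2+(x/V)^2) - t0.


x/Vnmo = 241/4756 = 0.050673
(x/Vnmo)^2 = 0.002568
t0^2 = 0.2809
sqrt(0.2809 + 0.002568) = 0.532417
dt = 0.532417 - 0.53 = 0.002417

0.002417


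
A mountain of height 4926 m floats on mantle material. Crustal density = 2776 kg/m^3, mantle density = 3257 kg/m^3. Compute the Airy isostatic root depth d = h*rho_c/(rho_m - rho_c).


rho_m - rho_c = 3257 - 2776 = 481
d = 4926 * 2776 / 481
= 13674576 / 481
= 28429.47 m

28429.47


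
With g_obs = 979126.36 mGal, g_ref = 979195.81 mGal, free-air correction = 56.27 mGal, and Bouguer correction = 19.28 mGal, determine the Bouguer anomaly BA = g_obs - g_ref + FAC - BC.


BA = g_obs - g_ref + FAC - BC
= 979126.36 - 979195.81 + 56.27 - 19.28
= -32.46 mGal

-32.46


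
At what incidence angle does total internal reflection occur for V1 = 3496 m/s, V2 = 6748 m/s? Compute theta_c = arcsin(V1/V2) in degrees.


V1/V2 = 3496/6748 = 0.518079
theta_c = arcsin(0.518079) = 31.2035 degrees

31.2035


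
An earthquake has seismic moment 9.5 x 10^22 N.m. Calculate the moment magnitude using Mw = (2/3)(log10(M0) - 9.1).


log10(M0) = log10(9.5 x 10^22) = 22.9777
Mw = 2/3 * (22.9777 - 9.1)
= 2/3 * 13.8777
= 9.25

9.25


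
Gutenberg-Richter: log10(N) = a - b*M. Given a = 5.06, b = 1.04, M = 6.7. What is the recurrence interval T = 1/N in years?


log10(N) = 5.06 - 1.04*6.7 = -1.908
N = 10^-1.908 = 0.012359
T = 1/N = 1/0.012359 = 80.9096 years

80.9096


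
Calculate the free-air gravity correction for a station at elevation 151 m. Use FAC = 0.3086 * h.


FAC = 0.3086 * h
= 0.3086 * 151
= 46.5986 mGal

46.5986


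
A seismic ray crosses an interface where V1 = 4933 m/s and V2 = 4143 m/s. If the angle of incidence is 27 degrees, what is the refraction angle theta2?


sin(theta1) = sin(27 deg) = 0.45399
sin(theta2) = V2/V1 * sin(theta1) = 4143/4933 * 0.45399 = 0.381286
theta2 = arcsin(0.381286) = 22.4133 degrees

22.4133


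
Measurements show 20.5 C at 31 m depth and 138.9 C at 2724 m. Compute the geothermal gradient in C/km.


dT = 138.9 - 20.5 = 118.4 C
dz = 2724 - 31 = 2693 m
gradient = dT/dz * 1000 = 118.4/2693 * 1000 = 43.9658 C/km

43.9658


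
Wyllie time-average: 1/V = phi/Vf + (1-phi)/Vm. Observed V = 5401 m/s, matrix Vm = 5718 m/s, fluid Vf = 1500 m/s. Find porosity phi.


1/V - 1/Vm = 1/5401 - 1/5718 = 1.026e-05
1/Vf - 1/Vm = 1/1500 - 1/5718 = 0.00049178
phi = 1.026e-05 / 0.00049178 = 0.0209

0.0209


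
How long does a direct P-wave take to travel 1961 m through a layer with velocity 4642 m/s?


t = x / V
= 1961 / 4642
= 0.4224 s

0.4224


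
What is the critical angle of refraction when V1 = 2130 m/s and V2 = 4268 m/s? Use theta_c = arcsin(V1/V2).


V1/V2 = 2130/4268 = 0.499063
theta_c = arcsin(0.499063) = 29.938 degrees

29.938


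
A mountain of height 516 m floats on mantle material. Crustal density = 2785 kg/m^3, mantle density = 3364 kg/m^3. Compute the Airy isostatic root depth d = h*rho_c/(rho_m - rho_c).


rho_m - rho_c = 3364 - 2785 = 579
d = 516 * 2785 / 579
= 1437060 / 579
= 2481.97 m

2481.97


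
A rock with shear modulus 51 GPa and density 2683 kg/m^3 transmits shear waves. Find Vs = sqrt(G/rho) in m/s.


Convert G to Pa: G = 51e9 Pa
Compute G/rho = 51e9 / 2683 = 19008572.4935
Vs = sqrt(19008572.4935) = 4359.88 m/s

4359.88


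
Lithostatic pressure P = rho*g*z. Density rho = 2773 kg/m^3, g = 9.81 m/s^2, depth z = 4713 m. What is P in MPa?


P = rho * g * z / 1e6
= 2773 * 9.81 * 4713 / 1e6
= 128208351.69 / 1e6
= 128.2084 MPa

128.2084


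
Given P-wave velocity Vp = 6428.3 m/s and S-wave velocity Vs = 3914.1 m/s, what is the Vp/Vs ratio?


Vp/Vs = 6428.3 / 3914.1
= 1.6423

1.6423


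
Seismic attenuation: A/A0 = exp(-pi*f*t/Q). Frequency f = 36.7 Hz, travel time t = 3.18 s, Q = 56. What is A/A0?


pi*f*t/Q = pi*36.7*3.18/56 = 6.547191
A/A0 = exp(-6.547191) = 0.001434

0.001434


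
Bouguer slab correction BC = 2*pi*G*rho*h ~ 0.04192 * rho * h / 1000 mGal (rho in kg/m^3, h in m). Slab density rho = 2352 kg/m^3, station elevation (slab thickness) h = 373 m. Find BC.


BC = 0.04192 * rho * h / 1000
= 0.04192 * 2352 * 373 / 1000
= 36.7762 mGal

36.7762


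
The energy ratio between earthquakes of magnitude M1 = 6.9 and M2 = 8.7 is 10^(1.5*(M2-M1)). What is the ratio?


M2 - M1 = 8.7 - 6.9 = 1.8
1.5 * 1.8 = 2.7
ratio = 10^2.7 = 501.19

501.19


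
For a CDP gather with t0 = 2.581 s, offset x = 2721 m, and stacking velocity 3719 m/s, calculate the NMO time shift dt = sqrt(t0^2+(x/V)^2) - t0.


x/Vnmo = 2721/3719 = 0.731648
(x/Vnmo)^2 = 0.535309
t0^2 = 6.661561
sqrt(6.661561 + 0.535309) = 2.682698
dt = 2.682698 - 2.581 = 0.101698

0.101698


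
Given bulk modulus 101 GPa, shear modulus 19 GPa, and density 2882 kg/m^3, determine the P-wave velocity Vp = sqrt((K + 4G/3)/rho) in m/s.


First compute the effective modulus:
K + 4G/3 = 101e9 + 4*19e9/3 = 126333333333.33 Pa
Then divide by density:
126333333333.33 / 2882 = 43835299.5605 Pa/(kg/m^3)
Take the square root:
Vp = sqrt(43835299.5605) = 6620.82 m/s

6620.82


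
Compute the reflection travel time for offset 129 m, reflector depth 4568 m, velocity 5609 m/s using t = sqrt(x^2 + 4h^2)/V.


x^2 + 4h^2 = 129^2 + 4*4568^2 = 16641 + 83466496 = 83483137
sqrt(83483137) = 9136.9107
t = 9136.9107 / 5609 = 1.629 s

1.629


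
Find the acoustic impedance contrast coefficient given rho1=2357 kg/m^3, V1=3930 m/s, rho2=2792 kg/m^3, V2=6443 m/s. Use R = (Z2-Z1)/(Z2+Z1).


Z1 = 2357 * 3930 = 9263010
Z2 = 2792 * 6443 = 17988856
R = (17988856 - 9263010) / (17988856 + 9263010) = 8725846 / 27251866 = 0.3202

0.3202


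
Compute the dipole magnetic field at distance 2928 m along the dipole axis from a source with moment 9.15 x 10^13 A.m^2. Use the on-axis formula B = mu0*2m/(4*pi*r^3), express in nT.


m = 9.15 x 10^13 = 91500000000000 A.m^2
2m = 183000000000000 A.m^2
r^3 = 2928^3 = 25102282752
B = (4pi*10^-7) * 183000000000000 / (4*pi * 25102282752) * 1e9
= 229964582.242773 / 315444588328.07 * 1e9
= 729017.3639 nT

729017.3639


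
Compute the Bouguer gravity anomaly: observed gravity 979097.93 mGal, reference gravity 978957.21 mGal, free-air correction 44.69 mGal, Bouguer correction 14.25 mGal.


BA = g_obs - g_ref + FAC - BC
= 979097.93 - 978957.21 + 44.69 - 14.25
= 171.16 mGal

171.16


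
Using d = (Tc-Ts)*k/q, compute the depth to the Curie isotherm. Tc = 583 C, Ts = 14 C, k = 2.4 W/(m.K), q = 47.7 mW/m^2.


T_Curie - T_surf = 583 - 14 = 569 C
Convert q to W/m^2: 47.7 mW/m^2 = 0.0477 W/m^2
d = 569 * 2.4 / 0.0477 = 28628.93 m

28628.93


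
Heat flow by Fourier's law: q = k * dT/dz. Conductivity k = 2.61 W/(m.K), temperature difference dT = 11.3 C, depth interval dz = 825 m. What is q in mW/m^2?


q = k * dT / dz * 1000
= 2.61 * 11.3 / 825 * 1000
= 0.035749 * 1000
= 35.7491 mW/m^2

35.7491


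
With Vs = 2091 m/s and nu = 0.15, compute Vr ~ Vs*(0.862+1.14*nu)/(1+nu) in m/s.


Numerator factor = 0.862 + 1.14*0.15 = 1.033
Denominator = 1 + 0.15 = 1.15
Vr = 2091 * 1.033 / 1.15 = 1878.26 m/s

1878.26


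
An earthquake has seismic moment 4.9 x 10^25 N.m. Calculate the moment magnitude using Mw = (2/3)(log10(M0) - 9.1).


log10(M0) = log10(4.9 x 10^25) = 25.6902
Mw = 2/3 * (25.6902 - 9.1)
= 2/3 * 16.5902
= 11.06

11.06


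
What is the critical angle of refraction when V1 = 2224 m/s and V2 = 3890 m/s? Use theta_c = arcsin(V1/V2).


V1/V2 = 2224/3890 = 0.571722
theta_c = arcsin(0.571722) = 34.8704 degrees

34.8704


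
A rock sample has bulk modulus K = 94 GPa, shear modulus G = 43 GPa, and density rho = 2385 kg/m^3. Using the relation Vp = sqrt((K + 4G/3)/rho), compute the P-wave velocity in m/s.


First compute the effective modulus:
K + 4G/3 = 94e9 + 4*43e9/3 = 151333333333.33 Pa
Then divide by density:
151333333333.33 / 2385 = 63452131.3767 Pa/(kg/m^3)
Take the square root:
Vp = sqrt(63452131.3767) = 7965.68 m/s

7965.68


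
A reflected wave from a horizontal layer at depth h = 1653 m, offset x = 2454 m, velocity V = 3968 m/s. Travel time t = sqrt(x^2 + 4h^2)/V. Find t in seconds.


x^2 + 4h^2 = 2454^2 + 4*1653^2 = 6022116 + 10929636 = 16951752
sqrt(16951752) = 4117.2505
t = 4117.2505 / 3968 = 1.0376 s

1.0376


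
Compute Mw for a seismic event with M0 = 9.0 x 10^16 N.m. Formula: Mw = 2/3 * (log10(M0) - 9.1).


log10(M0) = log10(9.0 x 10^16) = 16.9542
Mw = 2/3 * (16.9542 - 9.1)
= 2/3 * 7.8542
= 5.24

5.24


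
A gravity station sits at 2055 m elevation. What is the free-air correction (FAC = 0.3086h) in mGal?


FAC = 0.3086 * h
= 0.3086 * 2055
= 634.173 mGal

634.173


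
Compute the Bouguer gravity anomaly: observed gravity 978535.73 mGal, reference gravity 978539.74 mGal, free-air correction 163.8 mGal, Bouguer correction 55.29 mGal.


BA = g_obs - g_ref + FAC - BC
= 978535.73 - 978539.74 + 163.8 - 55.29
= 104.5 mGal

104.5


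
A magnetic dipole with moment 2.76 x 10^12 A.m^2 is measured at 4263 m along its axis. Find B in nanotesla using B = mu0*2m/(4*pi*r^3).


m = 2.76 x 10^12 = 2760000000000 A.m^2
2m = 5520000000000 A.m^2
r^3 = 4263^3 = 77472219447
B = (4pi*10^-7) * 5520000000000 / (4*pi * 77472219447) * 1e9
= 6936636.579126 / 973544621887.97 * 1e9
= 7125.1347 nT

7125.1347


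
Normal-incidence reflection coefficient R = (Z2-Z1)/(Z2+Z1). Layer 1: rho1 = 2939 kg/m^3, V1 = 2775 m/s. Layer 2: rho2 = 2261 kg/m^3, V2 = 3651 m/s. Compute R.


Z1 = 2939 * 2775 = 8155725
Z2 = 2261 * 3651 = 8254911
R = (8254911 - 8155725) / (8254911 + 8155725) = 99186 / 16410636 = 0.006

0.006


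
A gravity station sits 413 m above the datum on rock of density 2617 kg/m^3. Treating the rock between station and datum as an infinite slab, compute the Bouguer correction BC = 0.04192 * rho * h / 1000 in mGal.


BC = 0.04192 * rho * h / 1000
= 0.04192 * 2617 * 413 / 1000
= 45.308 mGal

45.308


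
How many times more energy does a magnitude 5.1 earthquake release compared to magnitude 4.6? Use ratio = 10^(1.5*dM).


M2 - M1 = 5.1 - 4.6 = 0.5
1.5 * 0.5 = 0.75
ratio = 10^0.75 = 5.62

5.62


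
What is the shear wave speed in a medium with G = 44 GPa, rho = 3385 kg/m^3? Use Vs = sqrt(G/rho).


Convert G to Pa: G = 44e9 Pa
Compute G/rho = 44e9 / 3385 = 12998522.8951
Vs = sqrt(12998522.8951) = 3605.35 m/s

3605.35


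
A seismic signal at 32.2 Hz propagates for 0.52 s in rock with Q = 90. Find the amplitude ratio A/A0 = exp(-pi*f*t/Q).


pi*f*t/Q = pi*32.2*0.52/90 = 0.584476
A/A0 = exp(-0.584476) = 0.557398

0.557398


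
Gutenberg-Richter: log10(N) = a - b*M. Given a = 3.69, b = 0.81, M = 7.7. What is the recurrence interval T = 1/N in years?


log10(N) = 3.69 - 0.81*7.7 = -2.547
N = 10^-2.547 = 0.002838
T = 1/N = 1/0.002838 = 352.3709 years

352.3709


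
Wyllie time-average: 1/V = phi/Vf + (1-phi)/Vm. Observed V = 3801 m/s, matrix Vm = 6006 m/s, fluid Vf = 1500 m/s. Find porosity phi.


1/V - 1/Vm = 1/3801 - 1/6006 = 9.659e-05
1/Vf - 1/Vm = 1/1500 - 1/6006 = 0.00050017
phi = 9.659e-05 / 0.00050017 = 0.1931

0.1931


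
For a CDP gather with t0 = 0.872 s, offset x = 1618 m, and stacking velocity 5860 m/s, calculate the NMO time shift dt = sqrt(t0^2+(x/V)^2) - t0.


x/Vnmo = 1618/5860 = 0.276109
(x/Vnmo)^2 = 0.076236
t0^2 = 0.760384
sqrt(0.760384 + 0.076236) = 0.91467
dt = 0.91467 - 0.872 = 0.04267

0.04267


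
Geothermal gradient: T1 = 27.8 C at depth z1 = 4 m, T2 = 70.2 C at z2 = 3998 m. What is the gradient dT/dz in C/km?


dT = 70.2 - 27.8 = 42.4 C
dz = 3998 - 4 = 3994 m
gradient = dT/dz * 1000 = 42.4/3994 * 1000 = 10.6159 C/km

10.6159


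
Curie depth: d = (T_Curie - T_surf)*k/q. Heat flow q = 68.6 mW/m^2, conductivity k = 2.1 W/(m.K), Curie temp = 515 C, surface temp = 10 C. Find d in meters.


T_Curie - T_surf = 515 - 10 = 505 C
Convert q to W/m^2: 68.6 mW/m^2 = 0.0686 W/m^2
d = 505 * 2.1 / 0.0686 = 15459.18 m

15459.18


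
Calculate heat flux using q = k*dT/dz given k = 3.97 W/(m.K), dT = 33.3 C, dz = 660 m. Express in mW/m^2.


q = k * dT / dz * 1000
= 3.97 * 33.3 / 660 * 1000
= 0.200305 * 1000
= 200.3045 mW/m^2

200.3045


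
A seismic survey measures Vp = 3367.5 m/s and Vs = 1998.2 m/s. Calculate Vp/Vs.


Vp/Vs = 3367.5 / 1998.2
= 1.6853

1.6853


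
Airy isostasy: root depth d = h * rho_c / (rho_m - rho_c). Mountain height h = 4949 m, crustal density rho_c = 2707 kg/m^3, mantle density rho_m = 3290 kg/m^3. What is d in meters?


rho_m - rho_c = 3290 - 2707 = 583
d = 4949 * 2707 / 583
= 13396943 / 583
= 22979.32 m

22979.32


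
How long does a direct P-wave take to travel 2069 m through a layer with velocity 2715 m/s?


t = x / V
= 2069 / 2715
= 0.7621 s

0.7621


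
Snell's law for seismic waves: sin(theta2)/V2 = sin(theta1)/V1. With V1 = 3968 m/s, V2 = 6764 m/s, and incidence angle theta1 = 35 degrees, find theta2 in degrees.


sin(theta1) = sin(35 deg) = 0.573576
sin(theta2) = V2/V1 * sin(theta1) = 6764/3968 * 0.573576 = 0.97774
theta2 = arcsin(0.97774) = 77.8881 degrees

77.8881


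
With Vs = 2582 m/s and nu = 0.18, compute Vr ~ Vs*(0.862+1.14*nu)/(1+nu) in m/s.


Numerator factor = 0.862 + 1.14*0.18 = 1.0672
Denominator = 1 + 0.18 = 1.18
Vr = 2582 * 1.0672 / 1.18 = 2335.18 m/s

2335.18


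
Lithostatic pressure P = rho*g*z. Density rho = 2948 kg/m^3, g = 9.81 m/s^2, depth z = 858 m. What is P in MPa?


P = rho * g * z / 1e6
= 2948 * 9.81 * 858 / 1e6
= 24813257.04 / 1e6
= 24.8133 MPa

24.8133


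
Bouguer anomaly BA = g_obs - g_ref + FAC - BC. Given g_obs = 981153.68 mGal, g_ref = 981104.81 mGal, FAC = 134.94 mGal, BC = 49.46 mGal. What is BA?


BA = g_obs - g_ref + FAC - BC
= 981153.68 - 981104.81 + 134.94 - 49.46
= 134.35 mGal

134.35


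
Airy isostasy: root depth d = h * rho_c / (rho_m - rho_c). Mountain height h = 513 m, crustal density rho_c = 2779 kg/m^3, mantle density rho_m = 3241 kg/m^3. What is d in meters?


rho_m - rho_c = 3241 - 2779 = 462
d = 513 * 2779 / 462
= 1425627 / 462
= 3085.77 m

3085.77


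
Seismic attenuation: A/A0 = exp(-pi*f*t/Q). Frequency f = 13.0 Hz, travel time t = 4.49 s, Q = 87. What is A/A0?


pi*f*t/Q = pi*13.0*4.49/87 = 2.107756
A/A0 = exp(-2.107756) = 0.12151

0.12151


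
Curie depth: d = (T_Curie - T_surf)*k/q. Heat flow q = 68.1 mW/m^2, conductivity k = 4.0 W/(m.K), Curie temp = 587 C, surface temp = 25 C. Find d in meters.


T_Curie - T_surf = 587 - 25 = 562 C
Convert q to W/m^2: 68.1 mW/m^2 = 0.0681 W/m^2
d = 562 * 4.0 / 0.0681 = 33010.28 m

33010.28


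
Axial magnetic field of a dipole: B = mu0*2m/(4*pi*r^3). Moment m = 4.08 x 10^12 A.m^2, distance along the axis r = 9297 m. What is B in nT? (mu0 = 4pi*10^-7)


m = 4.08 x 10^12 = 4080000000000 A.m^2
2m = 8160000000000 A.m^2
r^3 = 9297^3 = 803578841073
B = (4pi*10^-7) * 8160000000000 / (4*pi * 803578841073) * 1e9
= 10254158.421317 / 10098069534780.55 * 1e9
= 1015.4573 nT

1015.4573


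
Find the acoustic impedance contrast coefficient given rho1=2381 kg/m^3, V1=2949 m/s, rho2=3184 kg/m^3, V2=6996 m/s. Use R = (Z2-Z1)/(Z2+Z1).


Z1 = 2381 * 2949 = 7021569
Z2 = 3184 * 6996 = 22275264
R = (22275264 - 7021569) / (22275264 + 7021569) = 15253695 / 29296833 = 0.5207

0.5207


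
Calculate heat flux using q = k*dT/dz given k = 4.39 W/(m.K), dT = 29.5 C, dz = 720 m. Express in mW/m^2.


q = k * dT / dz * 1000
= 4.39 * 29.5 / 720 * 1000
= 0.179868 * 1000
= 179.8681 mW/m^2

179.8681


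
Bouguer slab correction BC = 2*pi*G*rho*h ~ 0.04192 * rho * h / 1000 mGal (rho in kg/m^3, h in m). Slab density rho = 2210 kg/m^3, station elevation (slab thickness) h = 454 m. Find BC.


BC = 0.04192 * rho * h / 1000
= 0.04192 * 2210 * 454 / 1000
= 42.06 mGal

42.06


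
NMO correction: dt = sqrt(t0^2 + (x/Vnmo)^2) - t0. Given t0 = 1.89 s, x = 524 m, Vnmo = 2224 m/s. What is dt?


x/Vnmo = 524/2224 = 0.235612
(x/Vnmo)^2 = 0.055513
t0^2 = 3.5721
sqrt(3.5721 + 0.055513) = 1.904629
dt = 1.904629 - 1.89 = 0.014629

0.014629


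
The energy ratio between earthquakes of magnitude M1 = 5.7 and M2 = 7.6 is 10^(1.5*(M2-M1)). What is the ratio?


M2 - M1 = 7.6 - 5.7 = 1.9
1.5 * 1.9 = 2.85
ratio = 10^2.85 = 707.95

707.95


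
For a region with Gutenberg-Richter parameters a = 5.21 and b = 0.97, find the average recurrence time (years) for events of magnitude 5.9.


log10(N) = 5.21 - 0.97*5.9 = -0.513
N = 10^-0.513 = 0.306902
T = 1/N = 1/0.306902 = 3.2584 years

3.2584


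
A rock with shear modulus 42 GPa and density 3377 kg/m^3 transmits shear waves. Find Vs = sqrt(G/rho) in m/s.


Convert G to Pa: G = 42e9 Pa
Compute G/rho = 42e9 / 3377 = 12437074.3263
Vs = sqrt(12437074.3263) = 3526.62 m/s

3526.62


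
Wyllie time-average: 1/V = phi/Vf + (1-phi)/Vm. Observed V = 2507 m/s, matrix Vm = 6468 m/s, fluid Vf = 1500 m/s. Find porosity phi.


1/V - 1/Vm = 1/2507 - 1/6468 = 0.00024428
1/Vf - 1/Vm = 1/1500 - 1/6468 = 0.00051206
phi = 0.00024428 / 0.00051206 = 0.477

0.477


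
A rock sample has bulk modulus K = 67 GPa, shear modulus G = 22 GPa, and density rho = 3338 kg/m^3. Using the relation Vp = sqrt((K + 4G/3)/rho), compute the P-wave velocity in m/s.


First compute the effective modulus:
K + 4G/3 = 67e9 + 4*22e9/3 = 96333333333.33 Pa
Then divide by density:
96333333333.33 / 3338 = 28859596.5648 Pa/(kg/m^3)
Take the square root:
Vp = sqrt(28859596.5648) = 5372.11 m/s

5372.11


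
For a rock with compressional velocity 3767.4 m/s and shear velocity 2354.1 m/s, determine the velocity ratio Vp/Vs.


Vp/Vs = 3767.4 / 2354.1
= 1.6004

1.6004


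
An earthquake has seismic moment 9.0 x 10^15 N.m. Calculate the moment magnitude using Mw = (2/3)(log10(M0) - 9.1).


log10(M0) = log10(9.0 x 10^15) = 15.9542
Mw = 2/3 * (15.9542 - 9.1)
= 2/3 * 6.8542
= 4.57

4.57


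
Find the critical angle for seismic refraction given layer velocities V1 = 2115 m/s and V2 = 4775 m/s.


V1/V2 = 2115/4775 = 0.442932
theta_c = arcsin(0.442932) = 26.2911 degrees

26.2911


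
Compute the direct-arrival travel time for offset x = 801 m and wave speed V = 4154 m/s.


t = x / V
= 801 / 4154
= 0.1928 s

0.1928


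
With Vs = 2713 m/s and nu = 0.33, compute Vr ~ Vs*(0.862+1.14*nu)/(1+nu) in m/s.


Numerator factor = 0.862 + 1.14*0.33 = 1.2382
Denominator = 1 + 0.33 = 1.33
Vr = 2713 * 1.2382 / 1.33 = 2525.74 m/s

2525.74


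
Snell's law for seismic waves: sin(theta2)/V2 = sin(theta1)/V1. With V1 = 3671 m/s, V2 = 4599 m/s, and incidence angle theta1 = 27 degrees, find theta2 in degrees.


sin(theta1) = sin(27 deg) = 0.45399
sin(theta2) = V2/V1 * sin(theta1) = 4599/3671 * 0.45399 = 0.568756
theta2 = arcsin(0.568756) = 34.6635 degrees

34.6635


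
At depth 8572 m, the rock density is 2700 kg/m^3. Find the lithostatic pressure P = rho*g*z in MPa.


P = rho * g * z / 1e6
= 2700 * 9.81 * 8572 / 1e6
= 227046564.0 / 1e6
= 227.0466 MPa

227.0466


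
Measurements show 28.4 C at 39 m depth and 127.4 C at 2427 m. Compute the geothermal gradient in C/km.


dT = 127.4 - 28.4 = 99.0 C
dz = 2427 - 39 = 2388 m
gradient = dT/dz * 1000 = 99.0/2388 * 1000 = 41.4573 C/km

41.4573


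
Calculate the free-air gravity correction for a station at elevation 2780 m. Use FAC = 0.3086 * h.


FAC = 0.3086 * h
= 0.3086 * 2780
= 857.908 mGal

857.908


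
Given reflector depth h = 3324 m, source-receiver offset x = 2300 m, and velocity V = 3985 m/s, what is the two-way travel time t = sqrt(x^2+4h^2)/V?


x^2 + 4h^2 = 2300^2 + 4*3324^2 = 5290000 + 44195904 = 49485904
sqrt(49485904) = 7034.6218
t = 7034.6218 / 3985 = 1.7653 s

1.7653


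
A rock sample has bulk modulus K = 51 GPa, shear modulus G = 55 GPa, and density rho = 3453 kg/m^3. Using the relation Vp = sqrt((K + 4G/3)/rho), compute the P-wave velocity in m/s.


First compute the effective modulus:
K + 4G/3 = 51e9 + 4*55e9/3 = 124333333333.33 Pa
Then divide by density:
124333333333.33 / 3453 = 36007336.6155 Pa/(kg/m^3)
Take the square root:
Vp = sqrt(36007336.6155) = 6000.61 m/s

6000.61


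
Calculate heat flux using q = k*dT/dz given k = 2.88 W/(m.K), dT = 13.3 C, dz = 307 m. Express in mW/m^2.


q = k * dT / dz * 1000
= 2.88 * 13.3 / 307 * 1000
= 0.124769 * 1000
= 124.7687 mW/m^2

124.7687


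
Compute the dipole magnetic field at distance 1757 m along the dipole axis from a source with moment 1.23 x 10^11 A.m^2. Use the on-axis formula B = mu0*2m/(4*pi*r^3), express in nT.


m = 1.23 x 10^11 = 123000000000 A.m^2
2m = 246000000000 A.m^2
r^3 = 1757^3 = 5423945093
B = (4pi*10^-7) * 246000000000 / (4*pi * 5423945093) * 1e9
= 309132.717113 / 68159304230.57 * 1e9
= 4535.4441 nT

4535.4441
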